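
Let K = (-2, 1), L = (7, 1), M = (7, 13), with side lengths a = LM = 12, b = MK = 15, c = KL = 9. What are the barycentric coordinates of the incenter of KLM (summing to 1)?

The incenter has barycentric coordinates proportional to the opposite side lengths: (12 : 15 : 9).
Normalizing by 12+15+9 = 36 gives (1/3, 5/12, 1/4).

(1/3, 5/12, 1/4)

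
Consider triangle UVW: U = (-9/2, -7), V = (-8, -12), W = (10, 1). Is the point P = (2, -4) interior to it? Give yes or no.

Barycentric coordinates of P: (28/89, 17/89, 44/89).
The three coordinates are positive, positive, positive; a point is interior exactly when all three are positive.

yes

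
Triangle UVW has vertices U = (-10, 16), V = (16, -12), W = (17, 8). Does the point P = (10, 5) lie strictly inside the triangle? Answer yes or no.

Barycentric coordinates of P: (1/4, 1/4, 1/2).
The three coordinates are positive, positive, positive; a point is interior exactly when all three are positive.

yes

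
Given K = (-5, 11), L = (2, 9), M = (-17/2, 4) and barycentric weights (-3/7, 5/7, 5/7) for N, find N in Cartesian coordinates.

N = (-3/7)·K + (5/7)·L + (5/7)·M.
x-coordinate: (-3/7)·(-5) + (5/7)·2 + (5/7)·(-17/2) = -5/2.
y-coordinate: (-3/7)·11 + (5/7)·9 + (5/7)·4 = 32/7.

(-5/2, 32/7)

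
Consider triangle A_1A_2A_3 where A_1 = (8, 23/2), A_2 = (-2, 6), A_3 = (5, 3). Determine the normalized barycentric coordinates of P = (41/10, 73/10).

Signed area of the reference triangle: [A_1A_2A_3] = ½·(8·(6−3) + (-2)·(3−(23/2)) + 5·(23/2−6)) = ½·(24 + 17 + 55/2) = 137/4.
[PA_2A_3] = ½·((41/10)·(6−3) + (-2)·(3−(73/10)) + 5·(73/10−6)) = ½·(123/10 + 43/5 + 13/2) = 137/10, so the A_1-coordinate is (137/10)/(137/4) = 2/5.
[A_1PA_3] = ½·(8·(73/10−3) + (41/10)·(3−(23/2)) + 5·(23/2−(73/10))) = ½·(172/5 − 697/20 + 21) = 411/40, so the A_2-coordinate is 3/10.
[A_1A_2P] = ½·(8·(6−(73/10)) + (-2)·(73/10−(23/2)) + (41/10)·(23/2−6)) = ½·(-52/5 + 42/5 + 451/20) = 411/40, so the A_3-coordinate is 3/10.

(2/5, 3/10, 3/10)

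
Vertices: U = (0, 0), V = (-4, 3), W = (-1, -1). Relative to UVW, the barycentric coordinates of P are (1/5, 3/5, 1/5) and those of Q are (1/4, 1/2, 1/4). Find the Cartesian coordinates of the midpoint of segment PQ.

(-97/40, 57/40)

Barycentric coordinates of the midpoint are the average: (9/40, 11/20, 9/40).
Converting: (9/40)·U + (11/20)·V + (9/40)·W = (-97/40, 57/40).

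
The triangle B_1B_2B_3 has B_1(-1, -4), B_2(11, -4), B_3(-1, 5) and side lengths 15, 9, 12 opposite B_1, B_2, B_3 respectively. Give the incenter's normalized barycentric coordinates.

(5/12, 1/4, 1/3)

The incenter has barycentric coordinates proportional to the opposite side lengths: (15 : 9 : 12).
Normalizing by 15+9+12 = 36 gives (5/12, 1/4, 1/3).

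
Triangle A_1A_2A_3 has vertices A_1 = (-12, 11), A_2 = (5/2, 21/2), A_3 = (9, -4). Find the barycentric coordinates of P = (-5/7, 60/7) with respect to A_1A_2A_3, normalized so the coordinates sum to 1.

(2/7, 4/7, 1/7)

Signed area of the reference triangle: [A_1A_2A_3] = ½·((-12)·(21/2−(-4)) + (5/2)·(-4−11) + 9·(11−(21/2))) = ½·(-174 − 75/2 + 9/2) = -207/2.
[PA_2A_3] = ½·((-5/7)·(21/2−(-4)) + (5/2)·(-4−(60/7)) + 9·(60/7−(21/2))) = ½·(-145/14 − 220/7 − 243/14) = -207/7, so the A_1-coordinate is (-207/7)/(-207/2) = 2/7.
[A_1PA_3] = ½·((-12)·(60/7−(-4)) + (-5/7)·(-4−11) + 9·(11−(60/7))) = ½·(-1056/7 + 75/7 + 153/7) = -414/7, so the A_2-coordinate is 4/7.
[A_1A_2P] = ½·((-12)·(21/2−(60/7)) + (5/2)·(60/7−11) + (-5/7)·(11−(21/2))) = ½·(-162/7 − 85/14 − 5/14) = -207/14, so the A_3-coordinate is 1/7.
Check: 2/7 + 4/7 + 1/7 = 1.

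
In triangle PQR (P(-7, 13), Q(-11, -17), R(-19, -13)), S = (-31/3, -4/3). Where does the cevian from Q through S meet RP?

(-10, 13/2)

Barycentric coordinates of S with respect to PQR: (1/2, 1/3, 1/6).
On side RP the Q-coordinate is zero; dropping S's Q-weight 1/3 and renormalizing the remaining 1/6 : 1/2 gives weights 1/4, 3/4 on R, P.
T = (1/4)·(-19, -13) + (3/4)·(-7, 13) = (-10, 13/2).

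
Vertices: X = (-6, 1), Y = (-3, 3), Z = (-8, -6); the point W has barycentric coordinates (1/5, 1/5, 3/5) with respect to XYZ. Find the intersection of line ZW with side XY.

(-9/2, 2)

Line ZW meets XY where the Z-coordinate vanishes; zeroing W's Z-weight and renormalizing leaves X, Y-weights 1/5 : 1/5 → (1/2, 1/2).
So V = (1/2)·X + (1/2)·Y = (-9/2, 2).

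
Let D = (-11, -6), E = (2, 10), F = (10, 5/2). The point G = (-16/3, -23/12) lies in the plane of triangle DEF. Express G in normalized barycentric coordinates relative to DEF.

Signed area of the reference triangle: [DEF] = ½·((-11)·(10−(5/2)) + 2·(5/2−(-6)) + 10·(-6−10)) = ½·(-165/2 + 17 − 160) = -451/4.
[GEF] = ½·((-16/3)·(10−(5/2)) + 2·(5/2−(-23/12)) + 10·(-23/12−10)) = ½·(-40 + 53/6 − 715/6) = -451/6, so the D-coordinate is (-451/6)/(-451/4) = 2/3.
[DGF] = ½·((-11)·(-23/12−(5/2)) + (-16/3)·(5/2−(-6)) + 10·(-6−(-23/12))) = ½·(583/12 − 136/3 − 245/6) = -451/24, so the E-coordinate is 1/6.
[DEG] = ½·((-11)·(10−(-23/12)) + 2·(-23/12−(-6)) + (-16/3)·(-6−10)) = ½·(-1573/12 + 49/6 + 256/3) = -451/24, so the F-coordinate is 1/6.
Check: 2/3 + 1/6 + 1/6 = 1.

(2/3, 1/6, 1/6)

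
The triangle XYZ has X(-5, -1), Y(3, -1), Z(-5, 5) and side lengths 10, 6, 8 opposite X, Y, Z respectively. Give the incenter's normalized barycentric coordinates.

The incenter has barycentric coordinates proportional to the opposite side lengths: (10 : 6 : 8).
Normalizing by 10+6+8 = 24 gives (5/12, 1/4, 1/3).

(5/12, 1/4, 1/3)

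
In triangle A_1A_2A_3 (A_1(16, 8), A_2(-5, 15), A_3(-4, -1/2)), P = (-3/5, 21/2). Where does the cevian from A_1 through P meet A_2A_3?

Barycentric coordinates of P with respect to A_1A_2A_3: (1/5, 3/5, 1/5).
On side A_2A_3 the A_1-coordinate is zero; dropping P's A_1-weight 1/5 and renormalizing the remaining 3/5 : 1/5 gives weights 3/4, 1/4 on A_2, A_3.
Q = (3/4)·(-5, 15) + (1/4)·(-4, -1/2) = (-19/4, 89/8).

(-19/4, 89/8)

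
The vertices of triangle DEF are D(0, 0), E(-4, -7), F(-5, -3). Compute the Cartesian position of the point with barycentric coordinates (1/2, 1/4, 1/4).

G = (1/2)·D + (1/4)·E + (1/4)·F.
x-coordinate: (1/2)·0 + (1/4)·(-4) + (1/4)·(-5) = -9/4.
y-coordinate: (1/2)·0 + (1/4)·(-7) + (1/4)·(-3) = -5/2.

(-9/4, -5/2)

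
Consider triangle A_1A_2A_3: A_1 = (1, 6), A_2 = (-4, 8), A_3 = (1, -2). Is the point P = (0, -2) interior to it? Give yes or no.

Barycentric coordinates of P: (-1/4, 1/5, 21/20).
The three coordinates are negative, positive, positive; a point is interior exactly when all three are positive.

no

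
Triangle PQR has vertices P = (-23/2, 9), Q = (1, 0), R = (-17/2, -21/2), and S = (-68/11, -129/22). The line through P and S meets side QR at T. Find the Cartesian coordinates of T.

(-113/20, -147/20)

Barycentric coordinates of S with respect to PQR: (1/11, 3/11, 7/11).
On side QR the P-coordinate is zero; dropping S's P-weight 1/11 and renormalizing the remaining 3/11 : 7/11 gives weights 3/10, 7/10 on Q, R.
T = (3/10)·(1, 0) + (7/10)·(-17/2, -21/2) = (-113/20, -147/20).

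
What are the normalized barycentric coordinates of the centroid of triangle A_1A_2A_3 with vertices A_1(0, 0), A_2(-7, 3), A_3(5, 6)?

(1/3, 1/3, 1/3)

The centroid is the average of the vertices, so each weight is 1/3.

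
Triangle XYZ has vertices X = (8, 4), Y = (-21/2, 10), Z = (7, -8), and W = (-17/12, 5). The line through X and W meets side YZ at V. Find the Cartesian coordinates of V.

(-49/8, 11/2)

Barycentric coordinates of W with respect to XYZ: (1/3, 1/2, 1/6).
On side YZ the X-coordinate is zero; dropping W's X-weight 1/3 and renormalizing the remaining 1/2 : 1/6 gives weights 3/4, 1/4 on Y, Z.
V = (3/4)·(-21/2, 10) + (1/4)·(7, -8) = (-49/8, 11/2).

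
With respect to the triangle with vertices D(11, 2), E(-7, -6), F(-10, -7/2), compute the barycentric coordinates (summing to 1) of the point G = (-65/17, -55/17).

(4/17, 7/17, 6/17)

Signed area of the reference triangle: [DEF] = ½·(11·(-6−(-7/2)) + (-7)·(-7/2−2) + (-10)·(2−(-6))) = ½·(-55/2 + 77/2 − 80) = -69/2.
[GEF] = ½·((-65/17)·(-6−(-7/2)) + (-7)·(-7/2−(-55/17)) + (-10)·(-55/17−(-6))) = ½·(325/34 + 63/34 − 470/17) = -138/17, so the D-coordinate is (-138/17)/(-69/2) = 4/17.
[DGF] = ½·(11·(-55/17−(-7/2)) + (-65/17)·(-7/2−2) + (-10)·(2−(-55/17))) = ½·(99/34 + 715/34 − 890/17) = -483/34, so the E-coordinate is 7/17.
[DEG] = ½·(11·(-6−(-55/17)) + (-7)·(-55/17−2) + (-65/17)·(2−(-6))) = ½·(-517/17 + 623/17 − 520/17) = -207/17, so the F-coordinate is 6/17.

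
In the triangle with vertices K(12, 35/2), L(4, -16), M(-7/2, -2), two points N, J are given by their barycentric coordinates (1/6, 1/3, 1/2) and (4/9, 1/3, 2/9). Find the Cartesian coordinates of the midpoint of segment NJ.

(269/72, -17/24)

Barycentric coordinates of the midpoint are the average: (11/36, 1/3, 13/36).
Converting: (11/36)·K + (1/3)·L + (13/36)·M = (269/72, -17/24).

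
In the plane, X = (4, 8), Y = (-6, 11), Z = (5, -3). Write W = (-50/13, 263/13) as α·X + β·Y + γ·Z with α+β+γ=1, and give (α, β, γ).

(16/13, 9/13, -12/13)

Signed area of the reference triangle: [XYZ] = ½·(4·(11−(-3)) + (-6)·(-3−8) + 5·(8−11)) = ½·(56 + 66 − 15) = 107/2.
[WYZ] = ½·((-50/13)·(11−(-3)) + (-6)·(-3−(263/13)) + 5·(263/13−11)) = ½·(-700/13 + 1812/13 + 600/13) = 856/13, so the X-coordinate is (856/13)/(107/2) = 16/13.
[XWZ] = ½·(4·(263/13−(-3)) + (-50/13)·(-3−8) + 5·(8−(263/13))) = ½·(1208/13 + 550/13 − 795/13) = 963/26, so the Y-coordinate is 9/13.
[XYW] = ½·(4·(11−(263/13)) + (-6)·(263/13−8) + (-50/13)·(8−11)) = ½·(-480/13 − 954/13 + 150/13) = -642/13, so the Z-coordinate is -12/13.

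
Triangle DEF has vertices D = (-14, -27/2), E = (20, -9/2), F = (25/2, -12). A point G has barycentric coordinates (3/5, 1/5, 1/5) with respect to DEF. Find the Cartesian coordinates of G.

(-19/10, -57/5)

G = (3/5)·D + (1/5)·E + (1/5)·F.
x-coordinate: (3/5)·(-14) + (1/5)·20 + (1/5)·(25/2) = -19/10.
y-coordinate: (3/5)·(-27/2) + (1/5)·(-9/2) + (1/5)·(-12) = -57/5.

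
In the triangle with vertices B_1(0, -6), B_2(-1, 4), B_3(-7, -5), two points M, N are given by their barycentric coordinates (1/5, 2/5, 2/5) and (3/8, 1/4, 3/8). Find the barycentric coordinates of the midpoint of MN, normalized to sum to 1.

(23/80, 13/40, 31/80)

Since both coordinate triples sum to 1, the midpoint's barycentrics are the componentwise average.
(1/5+3/8)/2 = 23/80; similarly 13/40 and 31/80.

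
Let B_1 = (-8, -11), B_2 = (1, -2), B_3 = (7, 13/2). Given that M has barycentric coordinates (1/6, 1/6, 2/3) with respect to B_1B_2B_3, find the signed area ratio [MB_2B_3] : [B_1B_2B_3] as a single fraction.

1/6

The signed ratio [MB_2B_3]/[B_1B_2B_3] equals the barycentric coordinate of M at vertex B_1, which is 1/6.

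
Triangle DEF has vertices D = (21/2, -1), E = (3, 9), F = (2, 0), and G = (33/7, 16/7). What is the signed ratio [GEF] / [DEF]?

[DEF] = ½·((21/2)·(9−0) + 3·(0−(-1)) + 2·(-1−9)) = ½·(189/2 + 3 − 20) = 155/4.
[GEF] = ½·((33/7)·(9−0) + 3·(0−(16/7)) + 2·(16/7−9)) = ½·(297/7 − 48/7 − 94/7) = 155/14, so the ratio is (155/14)/(155/4) = 2/7.

2/7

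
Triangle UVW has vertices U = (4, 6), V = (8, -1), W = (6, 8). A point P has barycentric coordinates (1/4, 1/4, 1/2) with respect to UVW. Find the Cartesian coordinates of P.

(6, 21/4)

P = (1/4)·U + (1/4)·V + (1/2)·W.
x-coordinate: (1/4)·4 + (1/4)·8 + (1/2)·6 = 6.
y-coordinate: (1/4)·6 + (1/4)·(-1) + (1/2)·8 = 21/4.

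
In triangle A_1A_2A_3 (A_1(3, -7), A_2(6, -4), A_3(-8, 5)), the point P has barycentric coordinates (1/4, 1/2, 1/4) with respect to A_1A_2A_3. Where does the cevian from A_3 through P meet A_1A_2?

Line A_3P meets A_1A_2 where the A_3-coordinate vanishes; zeroing P's A_3-weight and renormalizing leaves A_1, A_2-weights 1/4 : 1/2 → (1/3, 2/3).
So Q = (1/3)·A_1 + (2/3)·A_2 = (5, -5).

(5, -5)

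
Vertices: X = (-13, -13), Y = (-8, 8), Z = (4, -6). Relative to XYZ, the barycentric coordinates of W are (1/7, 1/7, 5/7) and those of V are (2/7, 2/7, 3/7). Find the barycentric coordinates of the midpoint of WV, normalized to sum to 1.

Since both coordinate triples sum to 1, the midpoint's barycentrics are the componentwise average.
(1/7+2/7)/2 = 3/14; similarly 3/14 and 4/7.

(3/14, 3/14, 4/7)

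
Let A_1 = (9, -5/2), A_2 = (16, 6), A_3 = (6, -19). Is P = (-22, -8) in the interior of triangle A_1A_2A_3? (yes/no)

no

Barycentric coordinates of P: (9, -11/2, -5/2).
The three coordinates are positive, negative, negative; a point is interior exactly when all three are positive.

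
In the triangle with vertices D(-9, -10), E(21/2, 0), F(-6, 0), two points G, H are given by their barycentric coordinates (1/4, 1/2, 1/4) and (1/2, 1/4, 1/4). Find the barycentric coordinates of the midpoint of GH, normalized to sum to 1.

(3/8, 3/8, 1/4)

Since both coordinate triples sum to 1, the midpoint's barycentrics are the componentwise average.
(1/4+1/2)/2 = 3/8; similarly 3/8 and 1/4.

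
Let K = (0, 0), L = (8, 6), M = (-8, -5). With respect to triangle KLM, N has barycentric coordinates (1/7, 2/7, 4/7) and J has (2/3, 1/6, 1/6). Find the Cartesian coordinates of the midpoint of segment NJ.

(-8/7, -41/84)

Barycentric coordinates of the midpoint are the average: (17/42, 19/84, 31/84).
Converting: (17/42)·K + (19/84)·L + (31/84)·M = (-8/7, -41/84).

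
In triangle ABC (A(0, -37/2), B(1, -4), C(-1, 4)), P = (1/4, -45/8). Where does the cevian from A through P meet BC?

Barycentric coordinates of P with respect to ABC: (1/4, 1/2, 1/4).
On side BC the A-coordinate is zero; dropping P's A-weight 1/4 and renormalizing the remaining 1/2 : 1/4 gives weights 2/3, 1/3 on B, C.
Q = (2/3)·(1, -4) + (1/3)·(-1, 4) = (1/3, -4/3).

(1/3, -4/3)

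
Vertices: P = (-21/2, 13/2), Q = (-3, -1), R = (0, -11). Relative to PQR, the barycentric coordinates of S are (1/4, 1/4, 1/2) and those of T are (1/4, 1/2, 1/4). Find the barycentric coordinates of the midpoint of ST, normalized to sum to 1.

(1/4, 3/8, 3/8)

Since both coordinate triples sum to 1, the midpoint's barycentrics are the componentwise average.
(1/4+1/4)/2 = 1/4; similarly 3/8 and 3/8.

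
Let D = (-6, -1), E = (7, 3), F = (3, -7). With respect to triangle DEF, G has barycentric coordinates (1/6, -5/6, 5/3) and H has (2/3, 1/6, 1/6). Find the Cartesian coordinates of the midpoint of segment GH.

Barycentric coordinates of the midpoint are the average: (5/12, -1/3, 11/12).
Converting: (5/12)·D + (-1/3)·E + (11/12)·F = (-25/12, -47/6).

(-25/12, -47/6)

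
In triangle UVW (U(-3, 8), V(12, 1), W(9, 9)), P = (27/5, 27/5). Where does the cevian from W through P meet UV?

(9/2, 9/2)

Barycentric coordinates of P with respect to UVW: (2/5, 2/5, 1/5).
On side UV the W-coordinate is zero; dropping P's W-weight 1/5 and renormalizing the remaining 2/5 : 2/5 gives weights 1/2, 1/2 on U, V.
Q = (1/2)·(-3, 8) + (1/2)·(12, 1) = (9/2, 9/2).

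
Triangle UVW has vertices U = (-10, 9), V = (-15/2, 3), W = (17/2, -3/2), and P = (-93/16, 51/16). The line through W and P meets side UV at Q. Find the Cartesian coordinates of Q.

Barycentric coordinates of P with respect to UVW: (1/8, 3/4, 1/8).
On side UV the W-coordinate is zero; dropping P's W-weight 1/8 and renormalizing the remaining 1/8 : 3/4 gives weights 1/7, 6/7 on U, V.
Q = (1/7)·(-10, 9) + (6/7)·(-15/2, 3) = (-55/7, 27/7).

(-55/7, 27/7)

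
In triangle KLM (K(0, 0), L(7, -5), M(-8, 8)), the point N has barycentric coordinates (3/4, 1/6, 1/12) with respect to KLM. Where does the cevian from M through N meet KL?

(14/11, -10/11)

Line MN meets KL where the M-coordinate vanishes; zeroing N's M-weight and renormalizing leaves K, L-weights 3/4 : 1/6 → (9/11, 2/11).
So J = (9/11)·K + (2/11)·L = (14/11, -10/11).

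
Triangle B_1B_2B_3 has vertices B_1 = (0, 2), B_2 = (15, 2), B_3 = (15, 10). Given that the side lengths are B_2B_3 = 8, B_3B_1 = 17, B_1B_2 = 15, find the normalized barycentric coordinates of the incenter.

(1/5, 17/40, 3/8)

The incenter has barycentric coordinates proportional to the opposite side lengths: (8 : 17 : 15).
Normalizing by 8+17+15 = 40 gives (1/5, 17/40, 3/8).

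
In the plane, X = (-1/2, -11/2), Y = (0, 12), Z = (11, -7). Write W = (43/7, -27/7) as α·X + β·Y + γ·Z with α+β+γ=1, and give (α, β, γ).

Signed area of the reference triangle: [XYZ] = ½·((-1/2)·(12−(-7)) + 0·(-7−(-11/2)) + 11·(-11/2−12)) = ½·(-19/2 + 0 − 385/2) = -101.
[WYZ] = ½·((43/7)·(12−(-7)) + 0·(-7−(-27/7)) + 11·(-27/7−12)) = ½·(817/7 + 0 − 1221/7) = -202/7, so the X-coordinate is (-202/7)/(-101) = 2/7.
[XWZ] = ½·((-1/2)·(-27/7−(-7)) + (43/7)·(-7−(-11/2)) + 11·(-11/2−(-27/7))) = ½·(-11/7 − 129/14 − 253/14) = -101/7, so the Y-coordinate is 1/7.
[XYW] = ½·((-1/2)·(12−(-27/7)) + 0·(-27/7−(-11/2)) + (43/7)·(-11/2−12)) = ½·(-111/14 + 0 − 215/2) = -404/7, so the Z-coordinate is 4/7.

(2/7, 1/7, 4/7)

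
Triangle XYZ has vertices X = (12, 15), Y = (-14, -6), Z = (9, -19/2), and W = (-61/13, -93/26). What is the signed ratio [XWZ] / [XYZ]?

[XYZ] = ½·(12·(-6−(-19/2)) + (-14)·(-19/2−15) + 9·(15−(-6))) = ½·(42 + 343 + 189) = 287.
[XWZ] = ½·(12·(-93/26−(-19/2)) + (-61/13)·(-19/2−15) + 9·(15−(-93/26))) = ½·(924/13 + 2989/26 + 4347/26) = 2296/13, so the ratio is (2296/13)/287 = 8/13.

8/13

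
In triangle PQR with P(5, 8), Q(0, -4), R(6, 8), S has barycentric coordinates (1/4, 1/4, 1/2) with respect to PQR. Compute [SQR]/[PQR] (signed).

The signed ratio [SQR]/[PQR] equals the barycentric coordinate of S at vertex P, which is 1/4.

1/4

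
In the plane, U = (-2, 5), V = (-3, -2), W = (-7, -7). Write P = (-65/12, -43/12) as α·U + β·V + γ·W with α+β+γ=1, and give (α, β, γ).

(1/4, 1/12, 2/3)

Signed area of the reference triangle: [UVW] = ½·((-2)·(-2−(-7)) + (-3)·(-7−5) + (-7)·(5−(-2))) = ½·(-10 + 36 − 49) = -23/2.
[PVW] = ½·((-65/12)·(-2−(-7)) + (-3)·(-7−(-43/12)) + (-7)·(-43/12−(-2))) = ½·(-325/12 + 41/4 + 133/12) = -23/8, so the U-coordinate is (-23/8)/(-23/2) = 1/4.
[UPW] = ½·((-2)·(-43/12−(-7)) + (-65/12)·(-7−5) + (-7)·(5−(-43/12))) = ½·(-41/6 + 65 − 721/12) = -23/24, so the V-coordinate is 1/12.
[UVP] = ½·((-2)·(-2−(-43/12)) + (-3)·(-43/12−5) + (-65/12)·(5−(-2))) = ½·(-19/6 + 103/4 − 455/12) = -23/3, so the W-coordinate is 2/3.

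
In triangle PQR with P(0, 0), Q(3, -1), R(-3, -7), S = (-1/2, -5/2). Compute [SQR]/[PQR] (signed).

[PQR] = ½·(0·(-1−(-7)) + 3·(-7−0) + (-3)·(0−(-1))) = ½·(0 − 21 − 3) = -12.
[SQR] = ½·((-1/2)·(-1−(-7)) + 3·(-7−(-5/2)) + (-3)·(-5/2−(-1))) = ½·(-3 − 27/2 + 9/2) = -6, so the ratio is (-6)/(-12) = 1/2.

1/2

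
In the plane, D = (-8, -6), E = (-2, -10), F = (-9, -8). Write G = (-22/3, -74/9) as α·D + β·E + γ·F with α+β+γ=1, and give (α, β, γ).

(1/9, 2/9, 2/3)

Signed area of the reference triangle: [DEF] = ½·((-8)·(-10−(-8)) + (-2)·(-8−(-6)) + (-9)·(-6−(-10))) = ½·(16 + 4 − 36) = -8.
[GEF] = ½·((-22/3)·(-10−(-8)) + (-2)·(-8−(-74/9)) + (-9)·(-74/9−(-10))) = ½·(44/3 − 4/9 − 16) = -8/9, so the D-coordinate is (-8/9)/(-8) = 1/9.
[DGF] = ½·((-8)·(-74/9−(-8)) + (-22/3)·(-8−(-6)) + (-9)·(-6−(-74/9))) = ½·(16/9 + 44/3 − 20) = -16/9, so the E-coordinate is 2/9.
[DEG] = ½·((-8)·(-10−(-74/9)) + (-2)·(-74/9−(-6)) + (-22/3)·(-6−(-10))) = ½·(128/9 + 40/9 − 88/3) = -16/3, so the F-coordinate is 2/3.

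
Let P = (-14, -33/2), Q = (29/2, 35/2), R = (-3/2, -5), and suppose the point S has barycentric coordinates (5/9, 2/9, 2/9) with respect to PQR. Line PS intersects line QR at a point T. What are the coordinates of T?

(13/2, 25/4)

Line PS meets QR where the P-coordinate vanishes; zeroing S's P-weight and renormalizing leaves Q, R-weights 2/9 : 2/9 → (1/2, 1/2).
So T = (1/2)·Q + (1/2)·R = (13/2, 25/4).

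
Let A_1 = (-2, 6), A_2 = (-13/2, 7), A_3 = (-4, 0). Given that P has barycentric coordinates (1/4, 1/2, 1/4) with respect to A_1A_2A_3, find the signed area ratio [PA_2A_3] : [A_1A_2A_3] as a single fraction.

The signed ratio [PA_2A_3]/[A_1A_2A_3] equals the barycentric coordinate of P at vertex A_1, which is 1/4.

1/4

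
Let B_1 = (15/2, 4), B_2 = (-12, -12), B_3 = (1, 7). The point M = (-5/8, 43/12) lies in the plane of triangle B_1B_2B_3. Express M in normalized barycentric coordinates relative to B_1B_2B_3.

Signed area of the reference triangle: [B_1B_2B_3] = ½·((15/2)·(-12−7) + (-12)·(7−4) + 1·(4−(-12))) = ½·(-285/2 − 36 + 16) = -325/4.
[MB_2B_3] = ½·((-5/8)·(-12−7) + (-12)·(7−(43/12)) + 1·(43/12−(-12))) = ½·(95/8 − 41 + 187/12) = -325/48, so the B_1-coordinate is (-325/48)/(-325/4) = 1/12.
[B_1MB_3] = ½·((15/2)·(43/12−7) + (-5/8)·(7−4) + 1·(4−(43/12))) = ½·(-205/8 − 15/8 + 5/12) = -325/24, so the B_2-coordinate is 1/6.
[B_1B_2M] = ½·((15/2)·(-12−(43/12)) + (-12)·(43/12−4) + (-5/8)·(4−(-12))) = ½·(-935/8 + 5 − 10) = -975/16, so the B_3-coordinate is 3/4.

(1/12, 1/6, 3/4)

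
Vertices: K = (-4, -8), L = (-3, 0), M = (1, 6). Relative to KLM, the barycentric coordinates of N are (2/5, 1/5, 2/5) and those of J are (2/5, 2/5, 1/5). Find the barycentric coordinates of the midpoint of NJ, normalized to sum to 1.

Since both coordinate triples sum to 1, the midpoint's barycentrics are the componentwise average.
(2/5+2/5)/2 = 2/5; similarly 3/10 and 3/10.

(2/5, 3/10, 3/10)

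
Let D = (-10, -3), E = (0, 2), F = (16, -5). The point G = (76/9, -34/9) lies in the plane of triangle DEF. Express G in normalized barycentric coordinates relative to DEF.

Signed area of the reference triangle: [DEF] = ½·((-10)·(2−(-5)) + 0·(-5−(-3)) + 16·(-3−2)) = ½·(-70 + 0 − 80) = -75.
[GEF] = ½·((76/9)·(2−(-5)) + 0·(-5−(-34/9)) + 16·(-34/9−2)) = ½·(532/9 + 0 − 832/9) = -50/3, so the D-coordinate is (-50/3)/(-75) = 2/9.
[DGF] = ½·((-10)·(-34/9−(-5)) + (76/9)·(-5−(-3)) + 16·(-3−(-34/9))) = ½·(-110/9 − 152/9 + 112/9) = -25/3, so the E-coordinate is 1/9.
[DEG] = ½·((-10)·(2−(-34/9)) + 0·(-34/9−(-3)) + (76/9)·(-3−2)) = ½·(-520/9 + 0 − 380/9) = -50, so the F-coordinate is 2/3.

(2/9, 1/9, 2/3)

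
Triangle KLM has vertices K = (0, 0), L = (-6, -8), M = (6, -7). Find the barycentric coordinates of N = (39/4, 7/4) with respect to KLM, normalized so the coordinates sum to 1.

(9/8, -7/8, 3/4)

Signed area of the reference triangle: [KLM] = ½·(0·(-8−(-7)) + (-6)·(-7−0) + 6·(0−(-8))) = ½·(0 + 42 + 48) = 45.
[NLM] = ½·((39/4)·(-8−(-7)) + (-6)·(-7−(7/4)) + 6·(7/4−(-8))) = ½·(-39/4 + 105/2 + 117/2) = 405/8, so the K-coordinate is (405/8)/45 = 9/8.
[KNM] = ½·(0·(7/4−(-7)) + (39/4)·(-7−0) + 6·(0−(7/4))) = ½·(0 − 273/4 − 21/2) = -315/8, so the L-coordinate is -7/8.
[KLN] = ½·(0·(-8−(7/4)) + (-6)·(7/4−0) + (39/4)·(0−(-8))) = ½·(0 − 21/2 + 78) = 135/4, so the M-coordinate is 3/4.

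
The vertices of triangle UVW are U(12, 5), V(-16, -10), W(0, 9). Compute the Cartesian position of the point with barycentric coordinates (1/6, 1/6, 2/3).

(-2/3, 31/6)

P = (1/6)·U + (1/6)·V + (2/3)·W.
x-coordinate: (1/6)·12 + (1/6)·(-16) + (2/3)·0 = -2/3.
y-coordinate: (1/6)·5 + (1/6)·(-10) + (2/3)·9 = 31/6.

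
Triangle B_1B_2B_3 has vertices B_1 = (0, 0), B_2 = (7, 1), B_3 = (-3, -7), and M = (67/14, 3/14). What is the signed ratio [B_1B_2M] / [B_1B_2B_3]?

1/14

[B_1B_2B_3] = ½·(0·(1−(-7)) + 7·(-7−0) + (-3)·(0−1)) = ½·(0 − 49 + 3) = -23.
[B_1B_2M] = ½·(0·(1−(3/14)) + 7·(3/14−0) + (67/14)·(0−1)) = ½·(0 + 3/2 − 67/14) = -23/14, so the ratio is (-23/14)/(-23) = 1/14.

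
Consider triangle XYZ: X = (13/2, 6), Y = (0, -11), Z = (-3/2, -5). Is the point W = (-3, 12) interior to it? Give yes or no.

Barycentric coordinates of W: (11/43, -305/129, 401/129).
The three coordinates are positive, negative, positive; a point is interior exactly when all three are positive.

no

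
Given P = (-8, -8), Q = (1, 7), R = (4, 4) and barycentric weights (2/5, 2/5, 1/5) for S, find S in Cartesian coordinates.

(-2, 2/5)

S = (2/5)·P + (2/5)·Q + (1/5)·R.
x-coordinate: (2/5)·(-8) + (2/5)·1 + (1/5)·4 = -2.
y-coordinate: (2/5)·(-8) + (2/5)·7 + (1/5)·4 = 2/5.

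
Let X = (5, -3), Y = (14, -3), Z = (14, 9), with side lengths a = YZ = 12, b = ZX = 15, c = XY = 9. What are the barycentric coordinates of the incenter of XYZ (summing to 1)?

The incenter has barycentric coordinates proportional to the opposite side lengths: (12 : 15 : 9).
Normalizing by 12+15+9 = 36 gives (1/3, 5/12, 1/4).

(1/3, 5/12, 1/4)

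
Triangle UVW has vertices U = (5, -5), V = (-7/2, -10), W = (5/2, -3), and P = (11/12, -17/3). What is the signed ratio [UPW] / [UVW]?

[UVW] = ½·(5·(-10−(-3)) + (-7/2)·(-3−(-5)) + (5/2)·(-5−(-10))) = ½·(-35 − 7 + 25/2) = -59/4.
[UPW] = ½·(5·(-17/3−(-3)) + (11/12)·(-3−(-5)) + (5/2)·(-5−(-17/3))) = ½·(-40/3 + 11/6 + 5/3) = -59/12, so the ratio is (-59/12)/(-59/4) = 1/3.

1/3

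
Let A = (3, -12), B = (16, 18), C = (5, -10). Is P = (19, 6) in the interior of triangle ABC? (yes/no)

Barycentric coordinates of P: (-108/17, 2/17, 123/17).
The three coordinates are negative, positive, positive; a point is interior exactly when all three are positive.

no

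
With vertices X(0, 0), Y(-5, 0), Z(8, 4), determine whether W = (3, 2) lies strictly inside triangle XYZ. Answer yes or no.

yes

Barycentric coordinates of W: (3/10, 1/5, 1/2).
The three coordinates are positive, positive, positive; a point is interior exactly when all three are positive.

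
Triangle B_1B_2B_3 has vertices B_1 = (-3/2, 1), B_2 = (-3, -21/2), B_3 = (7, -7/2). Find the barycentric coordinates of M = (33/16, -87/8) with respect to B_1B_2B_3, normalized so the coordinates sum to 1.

(-3/8, 13/16, 9/16)

Signed area of the reference triangle: [B_1B_2B_3] = ½·((-3/2)·(-21/2−(-7/2)) + (-3)·(-7/2−1) + 7·(1−(-21/2))) = ½·(21/2 + 27/2 + 161/2) = 209/4.
[MB_2B_3] = ½·((33/16)·(-21/2−(-7/2)) + (-3)·(-7/2−(-87/8)) + 7·(-87/8−(-21/2))) = ½·(-231/16 − 177/8 − 21/8) = -627/32, so the B_1-coordinate is (-627/32)/(209/4) = -3/8.
[B_1MB_3] = ½·((-3/2)·(-87/8−(-7/2)) + (33/16)·(-7/2−1) + 7·(1−(-87/8))) = ½·(177/16 − 297/32 + 665/8) = 2717/64, so the B_2-coordinate is 13/16.
[B_1B_2M] = ½·((-3/2)·(-21/2−(-87/8)) + (-3)·(-87/8−1) + (33/16)·(1−(-21/2))) = ½·(-9/16 + 285/8 + 759/32) = 1881/64, so the B_3-coordinate is 9/16.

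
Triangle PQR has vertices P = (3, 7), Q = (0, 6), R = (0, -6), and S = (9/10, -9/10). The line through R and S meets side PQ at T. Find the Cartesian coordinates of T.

(9/4, 27/4)

Barycentric coordinates of S with respect to PQR: (3/10, 1/10, 3/5).
On side PQ the R-coordinate is zero; dropping S's R-weight 3/5 and renormalizing the remaining 3/10 : 1/10 gives weights 3/4, 1/4 on P, Q.
T = (3/4)·(3, 7) + (1/4)·(0, 6) = (9/4, 27/4).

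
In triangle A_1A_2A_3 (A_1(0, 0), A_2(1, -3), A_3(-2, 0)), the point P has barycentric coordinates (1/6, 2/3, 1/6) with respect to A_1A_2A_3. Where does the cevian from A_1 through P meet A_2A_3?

(2/5, -12/5)

Line A_1P meets A_2A_3 where the A_1-coordinate vanishes; zeroing P's A_1-weight and renormalizing leaves A_2, A_3-weights 2/3 : 1/6 → (4/5, 1/5).
So Q = (4/5)·A_2 + (1/5)·A_3 = (2/5, -12/5).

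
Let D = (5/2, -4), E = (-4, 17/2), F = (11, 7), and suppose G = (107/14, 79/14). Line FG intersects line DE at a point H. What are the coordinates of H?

Barycentric coordinates of G with respect to DEF: (1/7, 1/7, 5/7).
On side DE the F-coordinate is zero; dropping G's F-weight 5/7 and renormalizing the remaining 1/7 : 1/7 gives weights 1/2, 1/2 on D, E.
H = (1/2)·(5/2, -4) + (1/2)·(-4, 17/2) = (-3/4, 9/4).

(-3/4, 9/4)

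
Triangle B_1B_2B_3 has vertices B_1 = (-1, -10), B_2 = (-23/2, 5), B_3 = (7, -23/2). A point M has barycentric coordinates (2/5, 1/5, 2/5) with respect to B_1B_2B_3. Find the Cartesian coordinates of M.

(1/10, -38/5)

M = (2/5)·B_1 + (1/5)·B_2 + (2/5)·B_3.
x-coordinate: (2/5)·(-1) + (1/5)·(-23/2) + (2/5)·7 = 1/10.
y-coordinate: (2/5)·(-10) + (1/5)·5 + (2/5)·(-23/2) = -38/5.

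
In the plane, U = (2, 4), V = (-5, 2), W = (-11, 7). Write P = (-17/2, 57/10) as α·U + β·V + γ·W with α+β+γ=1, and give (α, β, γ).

Signed area of the reference triangle: [UVW] = ½·(2·(2−7) + (-5)·(7−4) + (-11)·(4−2)) = ½·(-10 − 15 − 22) = -47/2.
[PVW] = ½·((-17/2)·(2−7) + (-5)·(7−(57/10)) + (-11)·(57/10−2)) = ½·(85/2 − 13/2 − 407/10) = -47/20, so the U-coordinate is (-47/20)/(-47/2) = 1/10.
[UPW] = ½·(2·(57/10−7) + (-17/2)·(7−4) + (-11)·(4−(57/10))) = ½·(-13/5 − 51/2 + 187/10) = -47/10, so the V-coordinate is 1/5.
[UVP] = ½·(2·(2−(57/10)) + (-5)·(57/10−4) + (-17/2)·(4−2)) = ½·(-37/5 − 17/2 − 17) = -329/20, so the W-coordinate is 7/10.
Check: 1/10 + 1/5 + 7/10 = 1.

(1/10, 1/5, 7/10)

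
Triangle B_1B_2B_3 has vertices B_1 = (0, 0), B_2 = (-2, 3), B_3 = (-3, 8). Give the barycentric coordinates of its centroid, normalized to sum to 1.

The centroid is the average of the vertices, so each weight is 1/3.

(1/3, 1/3, 1/3)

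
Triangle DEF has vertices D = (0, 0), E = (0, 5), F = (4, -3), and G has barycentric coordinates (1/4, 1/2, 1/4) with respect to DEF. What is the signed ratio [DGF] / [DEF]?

The signed ratio [DGF]/[DEF] equals the barycentric coordinate of G at vertex E, which is 1/2.

1/2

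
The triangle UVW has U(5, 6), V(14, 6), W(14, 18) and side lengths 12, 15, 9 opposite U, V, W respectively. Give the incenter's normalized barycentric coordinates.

(1/3, 5/12, 1/4)

The incenter has barycentric coordinates proportional to the opposite side lengths: (12 : 15 : 9).
Normalizing by 12+15+9 = 36 gives (1/3, 5/12, 1/4).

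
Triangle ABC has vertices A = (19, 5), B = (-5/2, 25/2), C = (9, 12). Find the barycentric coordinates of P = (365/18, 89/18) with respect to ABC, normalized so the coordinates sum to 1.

(1, -1/9, 1/9)

Signed area of the reference triangle: [ABC] = ½·(19·(25/2−12) + (-5/2)·(12−5) + 9·(5−(25/2))) = ½·(19/2 − 35/2 − 135/2) = -151/4.
[PBC] = ½·((365/18)·(25/2−12) + (-5/2)·(12−(89/18)) + 9·(89/18−(25/2))) = ½·(365/36 − 635/36 − 68) = -151/4, so the A-coordinate is (-151/4)/(-151/4) = 1.
[APC] = ½·(19·(89/18−12) + (365/18)·(12−5) + 9·(5−(89/18))) = ½·(-2413/18 + 2555/18 + 1/2) = 151/36, so the B-coordinate is -1/9.
[ABP] = ½·(19·(25/2−(89/18)) + (-5/2)·(89/18−5) + (365/18)·(5−(25/2))) = ½·(1292/9 + 5/36 − 1825/12) = -151/36, so the C-coordinate is 1/9.
Check: 1 − 1/9 + 1/9 = 1.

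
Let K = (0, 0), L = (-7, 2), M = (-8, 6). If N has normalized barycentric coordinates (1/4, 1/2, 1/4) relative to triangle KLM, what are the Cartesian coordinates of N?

N = (1/4)·K + (1/2)·L + (1/4)·M.
x-coordinate: (1/4)·0 + (1/2)·(-7) + (1/4)·(-8) = -11/2.
y-coordinate: (1/4)·0 + (1/2)·2 + (1/4)·6 = 5/2.

(-11/2, 5/2)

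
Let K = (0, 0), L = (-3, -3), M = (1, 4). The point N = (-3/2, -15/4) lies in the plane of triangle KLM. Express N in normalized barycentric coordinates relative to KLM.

Signed area of the reference triangle: [KLM] = ½·(0·(-3−4) + (-3)·(4−0) + 1·(0−(-3))) = ½·(0 − 12 + 3) = -9/2.
[NLM] = ½·((-3/2)·(-3−4) + (-3)·(4−(-15/4)) + 1·(-15/4−(-3))) = ½·(21/2 − 93/4 − 3/4) = -27/4, so the K-coordinate is (-27/4)/(-9/2) = 3/2.
[KNM] = ½·(0·(-15/4−4) + (-3/2)·(4−0) + 1·(0−(-15/4))) = ½·(0 − 6 + 15/4) = -9/8, so the L-coordinate is 1/4.
[KLN] = ½·(0·(-3−(-15/4)) + (-3)·(-15/4−0) + (-3/2)·(0−(-3))) = ½·(0 + 45/4 − 9/2) = 27/8, so the M-coordinate is -3/4.
Check: 3/2 + 1/4 − 3/4 = 1.

(3/2, 1/4, -3/4)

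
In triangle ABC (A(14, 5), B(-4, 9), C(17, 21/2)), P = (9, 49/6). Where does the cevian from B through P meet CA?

(31/2, 31/4)

Barycentric coordinates of P with respect to ABC: (1/3, 1/3, 1/3).
On side CA the B-coordinate is zero; dropping P's B-weight 1/3 and renormalizing the remaining 1/3 : 1/3 gives weights 1/2, 1/2 on C, A.
Q = (1/2)·(17, 21/2) + (1/2)·(14, 5) = (31/2, 31/4).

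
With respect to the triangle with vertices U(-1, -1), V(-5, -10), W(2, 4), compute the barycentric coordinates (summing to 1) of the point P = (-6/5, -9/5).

Signed area of the reference triangle: [UVW] = ½·((-1)·(-10−4) + (-5)·(4−(-1)) + 2·(-1−(-10))) = ½·(14 − 25 + 18) = 7/2.
[PVW] = ½·((-6/5)·(-10−4) + (-5)·(4−(-9/5)) + 2·(-9/5−(-10))) = ½·(84/5 − 29 + 82/5) = 21/10, so the U-coordinate is (21/10)/(7/2) = 3/5.
[UPW] = ½·((-1)·(-9/5−4) + (-6/5)·(4−(-1)) + 2·(-1−(-9/5))) = ½·(29/5 − 6 + 8/5) = 7/10, so the V-coordinate is 1/5.
[UVP] = ½·((-1)·(-10−(-9/5)) + (-5)·(-9/5−(-1)) + (-6/5)·(-1−(-10))) = ½·(41/5 + 4 − 54/5) = 7/10, so the W-coordinate is 1/5.
Check: 3/5 + 1/5 + 1/5 = 1.

(3/5, 1/5, 1/5)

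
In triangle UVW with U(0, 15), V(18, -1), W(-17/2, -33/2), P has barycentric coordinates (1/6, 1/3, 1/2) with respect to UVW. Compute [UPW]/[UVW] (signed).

1/3

The signed ratio [UPW]/[UVW] equals the barycentric coordinate of P at vertex V, which is 1/3.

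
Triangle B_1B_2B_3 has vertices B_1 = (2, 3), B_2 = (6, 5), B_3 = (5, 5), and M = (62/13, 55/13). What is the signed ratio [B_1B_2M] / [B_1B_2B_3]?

-4/13

[B_1B_2B_3] = ½·(2·(5−5) + 6·(5−3) + 5·(3−5)) = ½·(0 + 12 − 10) = 1.
[B_1B_2M] = ½·(2·(5−(55/13)) + 6·(55/13−3) + (62/13)·(3−5)) = ½·(20/13 + 96/13 − 124/13) = -4/13, so the ratio is (-4/13)/1 = -4/13.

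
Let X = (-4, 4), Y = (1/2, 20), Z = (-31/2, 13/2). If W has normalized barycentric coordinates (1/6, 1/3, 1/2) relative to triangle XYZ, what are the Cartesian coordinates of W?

(-33/4, 127/12)

W = (1/6)·X + (1/3)·Y + (1/2)·Z.
x-coordinate: (1/6)·(-4) + (1/3)·(1/2) + (1/2)·(-31/2) = -33/4.
y-coordinate: (1/6)·4 + (1/3)·20 + (1/2)·(13/2) = 127/12.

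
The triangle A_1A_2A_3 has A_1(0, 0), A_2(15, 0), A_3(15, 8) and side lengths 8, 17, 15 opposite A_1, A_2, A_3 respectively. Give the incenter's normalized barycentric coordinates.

The incenter has barycentric coordinates proportional to the opposite side lengths: (8 : 17 : 15).
Normalizing by 8+17+15 = 40 gives (1/5, 17/40, 3/8).

(1/5, 17/40, 3/8)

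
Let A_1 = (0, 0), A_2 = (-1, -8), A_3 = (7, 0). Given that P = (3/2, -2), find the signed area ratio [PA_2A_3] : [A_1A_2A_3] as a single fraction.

1/2

[A_1A_2A_3] = ½·(0·(-8−0) + (-1)·(0−0) + 7·(0−(-8))) = ½·(0 + 0 + 56) = 28.
[PA_2A_3] = ½·((3/2)·(-8−0) + (-1)·(0−(-2)) + 7·(-2−(-8))) = ½·(-12 − 2 + 42) = 14, so the ratio is 14/28 = 1/2.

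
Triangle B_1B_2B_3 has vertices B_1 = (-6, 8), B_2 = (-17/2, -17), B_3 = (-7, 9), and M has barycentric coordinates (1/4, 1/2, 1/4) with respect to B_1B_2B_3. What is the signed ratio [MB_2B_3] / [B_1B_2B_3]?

1/4

The signed ratio [MB_2B_3]/[B_1B_2B_3] equals the barycentric coordinate of M at vertex B_1, which is 1/4.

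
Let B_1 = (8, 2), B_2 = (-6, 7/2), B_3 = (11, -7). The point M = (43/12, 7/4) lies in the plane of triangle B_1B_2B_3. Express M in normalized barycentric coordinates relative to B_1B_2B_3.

(7/12, 1/3, 1/12)

Signed area of the reference triangle: [B_1B_2B_3] = ½·(8·(7/2−(-7)) + (-6)·(-7−2) + 11·(2−(7/2))) = ½·(84 + 54 − 33/2) = 243/4.
[MB_2B_3] = ½·((43/12)·(7/2−(-7)) + (-6)·(-7−(7/4)) + 11·(7/4−(7/2))) = ½·(301/8 + 105/2 − 77/4) = 567/16, so the B_1-coordinate is (567/16)/(243/4) = 7/12.
[B_1MB_3] = ½·(8·(7/4−(-7)) + (43/12)·(-7−2) + 11·(2−(7/4))) = ½·(70 − 129/4 + 11/4) = 81/4, so the B_2-coordinate is 1/3.
[B_1B_2M] = ½·(8·(7/2−(7/4)) + (-6)·(7/4−2) + (43/12)·(2−(7/2))) = ½·(14 + 3/2 − 43/8) = 81/16, so the B_3-coordinate is 1/12.
Check: 7/12 + 1/3 + 1/12 = 1.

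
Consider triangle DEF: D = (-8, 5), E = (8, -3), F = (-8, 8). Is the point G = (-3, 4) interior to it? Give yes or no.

Barycentric coordinates of G: (3/16, 5/16, 1/2).
The three coordinates are positive, positive, positive; a point is interior exactly when all three are positive.

yes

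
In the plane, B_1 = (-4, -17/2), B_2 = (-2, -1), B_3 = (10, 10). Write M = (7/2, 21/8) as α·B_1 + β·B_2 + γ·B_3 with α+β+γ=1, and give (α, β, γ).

(1/4, 1/4, 1/2)

Signed area of the reference triangle: [B_1B_2B_3] = ½·((-4)·(-1−10) + (-2)·(10−(-17/2)) + 10·(-17/2−(-1))) = ½·(44 − 37 − 75) = -34.
[MB_2B_3] = ½·((7/2)·(-1−10) + (-2)·(10−(21/8)) + 10·(21/8−(-1))) = ½·(-77/2 − 59/4 + 145/4) = -17/2, so the B_1-coordinate is (-17/2)/(-34) = 1/4.
[B_1MB_3] = ½·((-4)·(21/8−10) + (7/2)·(10−(-17/2)) + 10·(-17/2−(21/8))) = ½·(59/2 + 259/4 − 445/4) = -17/2, so the B_2-coordinate is 1/4.
[B_1B_2M] = ½·((-4)·(-1−(21/8)) + (-2)·(21/8−(-17/2)) + (7/2)·(-17/2−(-1))) = ½·(29/2 − 89/4 − 105/4) = -17, so the B_3-coordinate is 1/2.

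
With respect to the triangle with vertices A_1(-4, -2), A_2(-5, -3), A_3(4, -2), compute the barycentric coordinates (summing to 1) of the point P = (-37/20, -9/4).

Signed area of the reference triangle: [A_1A_2A_3] = ½·((-4)·(-3−(-2)) + (-5)·(-2−(-2)) + 4·(-2−(-3))) = ½·(4 + 0 + 4) = 4.
[PA_2A_3] = ½·((-37/20)·(-3−(-2)) + (-5)·(-2−(-9/4)) + 4·(-9/4−(-3))) = ½·(37/20 − 5/4 + 3) = 9/5, so the A_1-coordinate is (9/5)/4 = 9/20.
[A_1PA_3] = ½·((-4)·(-9/4−(-2)) + (-37/20)·(-2−(-2)) + 4·(-2−(-9/4))) = ½·(1 + 0 + 1) = 1, so the A_2-coordinate is 1/4.
[A_1A_2P] = ½·((-4)·(-3−(-9/4)) + (-5)·(-9/4−(-2)) + (-37/20)·(-2−(-3))) = ½·(3 + 5/4 − 37/20) = 6/5, so the A_3-coordinate is 3/10.
Check: 9/20 + 1/4 + 3/10 = 1.

(9/20, 1/4, 3/10)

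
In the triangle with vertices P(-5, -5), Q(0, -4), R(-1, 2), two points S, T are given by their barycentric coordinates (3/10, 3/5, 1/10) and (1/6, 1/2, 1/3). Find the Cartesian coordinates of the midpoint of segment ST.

(-83/60, -44/15)

Barycentric coordinates of the midpoint are the average: (7/30, 11/20, 13/60).
Converting: (7/30)·P + (11/20)·Q + (13/60)·R = (-83/60, -44/15).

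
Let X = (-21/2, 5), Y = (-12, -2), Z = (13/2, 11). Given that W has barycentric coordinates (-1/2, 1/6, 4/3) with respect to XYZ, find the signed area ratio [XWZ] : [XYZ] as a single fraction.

1/6

The signed ratio [XWZ]/[XYZ] equals the barycentric coordinate of W at vertex Y, which is 1/6.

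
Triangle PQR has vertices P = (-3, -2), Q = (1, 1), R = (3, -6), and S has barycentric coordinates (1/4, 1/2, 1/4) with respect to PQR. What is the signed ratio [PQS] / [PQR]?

The signed ratio [PQS]/[PQR] equals the barycentric coordinate of S at vertex R, which is 1/4.

1/4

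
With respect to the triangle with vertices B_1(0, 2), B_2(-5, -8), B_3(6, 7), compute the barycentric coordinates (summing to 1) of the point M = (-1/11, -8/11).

(2/11, 5/11, 4/11)

Signed area of the reference triangle: [B_1B_2B_3] = ½·(0·(-8−7) + (-5)·(7−2) + 6·(2−(-8))) = ½·(0 − 25 + 60) = 35/2.
[MB_2B_3] = ½·((-1/11)·(-8−7) + (-5)·(7−(-8/11)) + 6·(-8/11−(-8))) = ½·(15/11 − 425/11 + 480/11) = 35/11, so the B_1-coordinate is (35/11)/(35/2) = 2/11.
[B_1MB_3] = ½·(0·(-8/11−7) + (-1/11)·(7−2) + 6·(2−(-8/11))) = ½·(0 − 5/11 + 180/11) = 175/22, so the B_2-coordinate is 5/11.
[B_1B_2M] = ½·(0·(-8−(-8/11)) + (-5)·(-8/11−2) + (-1/11)·(2−(-8))) = ½·(0 + 150/11 − 10/11) = 70/11, so the B_3-coordinate is 4/11.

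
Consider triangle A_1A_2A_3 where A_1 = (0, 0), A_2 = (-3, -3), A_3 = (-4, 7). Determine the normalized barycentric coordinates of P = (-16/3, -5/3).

Signed area of the reference triangle: [A_1A_2A_3] = ½·(0·(-3−7) + (-3)·(7−0) + (-4)·(0−(-3))) = ½·(0 − 21 − 12) = -33/2.
[PA_2A_3] = ½·((-16/3)·(-3−7) + (-3)·(7−(-5/3)) + (-4)·(-5/3−(-3))) = ½·(160/3 − 26 − 16/3) = 11, so the A_1-coordinate is 11/(-33/2) = -2/3.
[A_1PA_3] = ½·(0·(-5/3−7) + (-16/3)·(7−0) + (-4)·(0−(-5/3))) = ½·(0 − 112/3 − 20/3) = -22, so the A_2-coordinate is 4/3.
[A_1A_2P] = ½·(0·(-3−(-5/3)) + (-3)·(-5/3−0) + (-16/3)·(0−(-3))) = ½·(0 + 5 − 16) = -11/2, so the A_3-coordinate is 1/3.

(-2/3, 4/3, 1/3)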